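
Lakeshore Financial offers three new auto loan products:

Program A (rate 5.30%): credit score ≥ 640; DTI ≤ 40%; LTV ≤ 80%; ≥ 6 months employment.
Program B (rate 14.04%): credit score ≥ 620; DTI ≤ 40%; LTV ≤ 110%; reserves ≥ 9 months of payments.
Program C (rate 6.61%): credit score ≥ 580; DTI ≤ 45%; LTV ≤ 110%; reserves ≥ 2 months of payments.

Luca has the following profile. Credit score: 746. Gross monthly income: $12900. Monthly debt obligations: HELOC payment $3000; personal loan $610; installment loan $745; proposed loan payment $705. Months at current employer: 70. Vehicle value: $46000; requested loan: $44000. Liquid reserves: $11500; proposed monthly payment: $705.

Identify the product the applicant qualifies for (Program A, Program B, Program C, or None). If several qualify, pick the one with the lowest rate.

Total debts = (3,000 + 610 + 745 + 705) = 5,060; DTI = 5,060/12,900 = 39.2%.
LTV = 44,000/46,000 = 95.7%.
Reserves = 11,500/705 = 16.3 months.
Program A: score 746 ≥ 640; DTI 39.2% ≤ 40%; LTV 95.7% > 80%; employment 70 ≥ 6 mo → does not qualify.
Program B: score 746 ≥ 620; DTI 39.2% ≤ 40%; LTV 95.7% ≤ 110%; reserves 16.3 ≥ 9 mo → qualifies.
Program C: score 746 ≥ 580; DTI 39.2% ≤ 45%; LTV 95.7% ≤ 110%; reserves 16.3 ≥ 2 mo → qualifies.
Qualifying: Program B, Program C. Lowest rate is 6.61% → Program C.

Program C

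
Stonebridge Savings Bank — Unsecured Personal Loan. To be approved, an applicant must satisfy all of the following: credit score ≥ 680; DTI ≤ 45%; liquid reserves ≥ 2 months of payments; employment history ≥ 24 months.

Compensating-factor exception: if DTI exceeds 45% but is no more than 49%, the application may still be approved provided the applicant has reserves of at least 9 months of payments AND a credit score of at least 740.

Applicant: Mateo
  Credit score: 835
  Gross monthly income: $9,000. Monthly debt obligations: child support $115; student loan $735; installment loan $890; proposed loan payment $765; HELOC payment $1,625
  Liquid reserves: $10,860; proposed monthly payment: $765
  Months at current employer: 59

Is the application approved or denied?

Approved

Credit score 835 ≥ 680 (meets base)
Total debts = (115 + 735 + 890 + 765 + 1,625) = 4,130. DTI = 4,130/9,000 = 45.9% > 45% — standard DTI limit exceeded.
Reserves = 10,860/765 = 14.2 months ≥ 2
Employment 59 ≥ 24 months
45.9% falls in the override range (45%–49%), so the compensating-factor test applies.
Reserves 14.2 ≥ 9 months; credit score 835 ≥ 740.
Both compensating conditions met → exception applies.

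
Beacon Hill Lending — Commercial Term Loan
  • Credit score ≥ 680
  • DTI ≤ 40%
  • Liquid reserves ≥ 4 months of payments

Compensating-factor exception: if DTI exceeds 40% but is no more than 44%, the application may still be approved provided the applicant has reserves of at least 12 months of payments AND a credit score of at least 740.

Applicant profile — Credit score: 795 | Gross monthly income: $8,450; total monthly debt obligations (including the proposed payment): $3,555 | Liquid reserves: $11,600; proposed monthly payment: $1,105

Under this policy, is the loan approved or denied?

Credit score 795 ≥ 680 (meets base)
DTI: 3,555 ÷ 8,450 = 42.1%, over the 40% base limit.
Reserves = 11,600/1,105 = 10.5 months ≥ 4
DTI 42.1% is within the 40%–44% exception band; checking compensating factors.
Reserves 10.5 < 12 months; credit score 795 ≥ 740.
Override conditions not both satisfied; exception does not apply.

Denied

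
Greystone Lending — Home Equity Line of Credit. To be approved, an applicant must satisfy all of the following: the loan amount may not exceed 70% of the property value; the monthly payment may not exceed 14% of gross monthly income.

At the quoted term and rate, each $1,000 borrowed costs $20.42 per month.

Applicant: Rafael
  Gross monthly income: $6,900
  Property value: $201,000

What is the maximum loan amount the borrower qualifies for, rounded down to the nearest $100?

Payment cap: 14% × $6,900 = $966/month.
At $20.42 per $1,000, that supports 966/20.42 × 1,000 ≈ $47,306 → $47,300.
LTV cap: 70% × $201,000 = $140,700 → $140,700.
Binding constraint: payment-to-income.

$47,300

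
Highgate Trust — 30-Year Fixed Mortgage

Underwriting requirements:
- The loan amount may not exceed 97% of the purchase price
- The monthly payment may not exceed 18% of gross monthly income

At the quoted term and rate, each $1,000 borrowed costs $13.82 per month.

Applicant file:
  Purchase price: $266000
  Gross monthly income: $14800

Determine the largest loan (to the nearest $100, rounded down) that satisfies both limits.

Payment cap: 18% × $14,800 = $2,664/month.
At $13.82 per $1,000, that supports 2,664/13.82 × 1,000 ≈ $192,764 → $192,700.
LTV cap: 97% × $266,000 = $258,020 → $258,000.
Binding constraint: payment-to-income.

$192,700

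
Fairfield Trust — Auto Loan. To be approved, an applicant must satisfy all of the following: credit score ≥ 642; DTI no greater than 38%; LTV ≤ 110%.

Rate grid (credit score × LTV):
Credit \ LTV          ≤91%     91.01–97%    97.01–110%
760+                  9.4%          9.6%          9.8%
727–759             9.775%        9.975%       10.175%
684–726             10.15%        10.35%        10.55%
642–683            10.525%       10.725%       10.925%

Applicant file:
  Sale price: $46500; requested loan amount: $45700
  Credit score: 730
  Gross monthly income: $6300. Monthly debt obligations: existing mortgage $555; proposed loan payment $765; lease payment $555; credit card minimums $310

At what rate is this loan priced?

Credit score 730 ≥ 642; Total monthly debts = (555 + 765 + 555 + 310) = 2,185. DTI: 2,185 ÷ 6,300 = 34.7%, within the 38% cap
Loan-to-value = 45,700/46,500 = 98.3% — pass (110% max)
Score 730 is in the 727–759 band; LTV 98.3% is in the 97.01–110% band → 10.175%.

10.175%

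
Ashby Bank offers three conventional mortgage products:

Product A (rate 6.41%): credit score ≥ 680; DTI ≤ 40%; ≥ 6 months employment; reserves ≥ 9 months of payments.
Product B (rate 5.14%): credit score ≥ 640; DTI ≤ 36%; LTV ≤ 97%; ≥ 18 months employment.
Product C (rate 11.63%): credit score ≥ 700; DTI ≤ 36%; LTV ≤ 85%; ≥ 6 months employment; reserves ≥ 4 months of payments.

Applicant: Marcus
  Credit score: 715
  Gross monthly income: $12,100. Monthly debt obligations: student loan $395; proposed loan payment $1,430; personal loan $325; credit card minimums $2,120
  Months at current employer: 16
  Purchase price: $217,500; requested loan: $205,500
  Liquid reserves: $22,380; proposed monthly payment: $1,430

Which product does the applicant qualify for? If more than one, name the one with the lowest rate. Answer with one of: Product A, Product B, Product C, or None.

Product A

Total debts = (395 + 1,430 + 325 + 2,120) = 4,270; DTI = 4,270/12,100 = 35.3%.
LTV = 205,500/217,500 = 94.5%.
Reserves = 22,380/1,430 = 15.7 months.
Product A: score 715 ≥ 680; DTI 35.3% ≤ 40%; employment 16 ≥ 6 mo; reserves 15.7 ≥ 9 mo → qualifies.
Product B: score 715 ≥ 640; DTI 35.3% ≤ 36%; LTV 94.5% ≤ 97%; employment 16 < 18 mo → does not qualify.
Product C: score 715 ≥ 700; DTI 35.3% ≤ 36%; LTV 94.5% > 85%; employment 16 ≥ 6 mo; reserves 15.7 ≥ 4 mo → does not qualify.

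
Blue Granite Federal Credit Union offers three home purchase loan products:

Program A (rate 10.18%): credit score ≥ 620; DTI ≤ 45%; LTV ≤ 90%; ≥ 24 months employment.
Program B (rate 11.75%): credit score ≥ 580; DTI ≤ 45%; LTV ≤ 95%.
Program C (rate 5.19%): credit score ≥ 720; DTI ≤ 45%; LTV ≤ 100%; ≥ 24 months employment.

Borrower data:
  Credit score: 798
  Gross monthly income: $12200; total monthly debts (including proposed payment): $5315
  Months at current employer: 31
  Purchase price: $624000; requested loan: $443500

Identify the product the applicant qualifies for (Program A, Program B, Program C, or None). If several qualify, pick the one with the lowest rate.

DTI = 5,315/12,200 = 43.6%.
LTV = 443,500/624,000 = 71.1%.
Program A: score 798 ≥ 620; DTI 43.6% ≤ 45%; LTV 71.1% ≤ 90%; employment 31 ≥ 24 mo → qualifies.
Program B: score 798 ≥ 580; DTI 43.6% ≤ 45%; LTV 71.1% ≤ 95% → qualifies.
Program C: score 798 ≥ 720; DTI 43.6% ≤ 45%; LTV 71.1% ≤ 100%; employment 31 ≥ 24 mo → qualifies.
Qualifying: Program A, Program B, Program C. Lowest rate is 5.19% → Program C.

Program C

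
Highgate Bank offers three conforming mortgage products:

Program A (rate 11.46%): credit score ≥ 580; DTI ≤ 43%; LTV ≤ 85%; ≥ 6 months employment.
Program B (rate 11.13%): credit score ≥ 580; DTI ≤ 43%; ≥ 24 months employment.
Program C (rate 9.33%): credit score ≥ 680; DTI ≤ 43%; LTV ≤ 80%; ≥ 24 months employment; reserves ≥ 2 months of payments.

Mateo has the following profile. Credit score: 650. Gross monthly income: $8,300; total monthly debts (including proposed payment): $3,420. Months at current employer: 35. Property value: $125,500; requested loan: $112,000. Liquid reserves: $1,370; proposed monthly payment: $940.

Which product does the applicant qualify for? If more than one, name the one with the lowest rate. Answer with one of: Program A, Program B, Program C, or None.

Program B

DTI = 3,420/8,300 = 41.2%.
LTV = 112,000/125,500 = 89.2%.
Reserves = 1,370/940 = 1.5 months.
Program A: score 650 ≥ 580; DTI 41.2% ≤ 43%; LTV 89.2% > 85%; employment 35 ≥ 6 mo → does not qualify.
Program B: score 650 ≥ 580; DTI 41.2% ≤ 43%; employment 35 ≥ 24 mo → qualifies.
Program C: score 650 < 680; DTI 41.2% ≤ 43%; LTV 89.2% > 80%; employment 35 ≥ 24 mo; reserves 1.5 < 2 mo → does not qualify.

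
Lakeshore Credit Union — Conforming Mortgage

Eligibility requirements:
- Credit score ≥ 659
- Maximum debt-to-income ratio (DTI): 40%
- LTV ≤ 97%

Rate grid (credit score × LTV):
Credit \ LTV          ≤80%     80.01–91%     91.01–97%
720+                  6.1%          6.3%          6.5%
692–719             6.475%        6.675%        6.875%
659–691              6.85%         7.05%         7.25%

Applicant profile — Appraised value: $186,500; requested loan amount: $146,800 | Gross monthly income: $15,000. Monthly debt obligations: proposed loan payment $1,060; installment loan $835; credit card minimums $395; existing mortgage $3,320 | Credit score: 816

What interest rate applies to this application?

Credit score 816 ≥ 659; Total monthly debts = (1,060 + 835 + 395 + 3,320) = 5,610. DTI: 5,610 ÷ 15,000 = 37.4%, within the 40% cap
Loan-to-value = 146,800/186,500 = 78.7% — pass (97% max)
Row: 816 falls in 720+. Column: 78.7% falls in ≤80%. Rate = 6.1%.

6.1%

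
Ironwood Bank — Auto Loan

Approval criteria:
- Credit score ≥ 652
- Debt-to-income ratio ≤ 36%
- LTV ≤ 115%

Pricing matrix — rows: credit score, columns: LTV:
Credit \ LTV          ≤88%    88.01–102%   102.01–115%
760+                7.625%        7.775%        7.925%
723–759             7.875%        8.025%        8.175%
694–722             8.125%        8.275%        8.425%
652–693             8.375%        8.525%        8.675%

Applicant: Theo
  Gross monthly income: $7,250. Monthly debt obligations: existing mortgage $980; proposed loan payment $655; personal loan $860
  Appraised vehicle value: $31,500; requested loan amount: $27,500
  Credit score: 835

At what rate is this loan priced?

Credit score 835 ≥ 652; Total monthly debts = (980 + 655 + 860) = 2,495. DTI: 2,495 ÷ 7,250 = 34.4%, within the 36% cap
LTV: 27,500 ÷ 31,500 = 87.3%, within 115% cap
Credit 835 → row 760+; LTV 87.3% → column ≤88%. Grid cell → 7.625%.

7.625%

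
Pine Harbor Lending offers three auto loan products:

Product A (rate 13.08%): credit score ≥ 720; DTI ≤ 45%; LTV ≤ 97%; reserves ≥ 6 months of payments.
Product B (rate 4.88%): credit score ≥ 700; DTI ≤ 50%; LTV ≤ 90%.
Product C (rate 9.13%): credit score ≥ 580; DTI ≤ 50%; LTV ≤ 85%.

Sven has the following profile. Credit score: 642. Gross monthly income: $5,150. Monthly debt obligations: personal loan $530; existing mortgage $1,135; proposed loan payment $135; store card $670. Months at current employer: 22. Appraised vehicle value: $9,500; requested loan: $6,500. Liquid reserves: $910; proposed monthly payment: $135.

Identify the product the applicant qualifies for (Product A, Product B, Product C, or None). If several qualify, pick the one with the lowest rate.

Product C

Total debts = (530 + 1,135 + 135 + 670) = 2,470; DTI = 2,470/5,150 = 48%.
LTV = 6,500/9,500 = 68.4%.
Reserves = 910/135 = 6.7 months.
Product A: score 642 < 720; DTI 48% > 45%; LTV 68.4% ≤ 97%; reserves 6.7 ≥ 6 mo → does not qualify.
Product B: score 642 < 700; DTI 48% ≤ 50%; LTV 68.4% ≤ 90% → does not qualify.
Product C: score 642 ≥ 580; DTI 48% ≤ 50%; LTV 68.4% ≤ 85% → qualifies.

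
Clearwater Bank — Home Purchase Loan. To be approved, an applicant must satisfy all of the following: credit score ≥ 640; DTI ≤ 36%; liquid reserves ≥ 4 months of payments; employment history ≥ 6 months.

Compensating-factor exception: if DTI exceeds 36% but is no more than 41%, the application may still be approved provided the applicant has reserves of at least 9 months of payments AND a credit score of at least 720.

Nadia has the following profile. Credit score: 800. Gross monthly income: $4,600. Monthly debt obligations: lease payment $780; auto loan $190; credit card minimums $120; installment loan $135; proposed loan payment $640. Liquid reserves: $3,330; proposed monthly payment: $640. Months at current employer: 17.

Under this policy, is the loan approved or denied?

Credit score 800 ≥ 640 (meets base)
Total debts = (780 + 190 + 120 + 135 + 640) = 1,865. DTI = 1,865/4,600 = 40.5% > 36% — standard DTI limit exceeded.
Liquid reserves cover 3,330/640 = 5.2 months — ≥ 4 required
Employment 17 ≥ 6 months
40.5% falls in the override range (36%–41%), so the compensating-factor test applies.
Reserves 5.2 < 9 months; credit score 800 ≥ 720.
Compensating-factor requirement not fully met.

Denied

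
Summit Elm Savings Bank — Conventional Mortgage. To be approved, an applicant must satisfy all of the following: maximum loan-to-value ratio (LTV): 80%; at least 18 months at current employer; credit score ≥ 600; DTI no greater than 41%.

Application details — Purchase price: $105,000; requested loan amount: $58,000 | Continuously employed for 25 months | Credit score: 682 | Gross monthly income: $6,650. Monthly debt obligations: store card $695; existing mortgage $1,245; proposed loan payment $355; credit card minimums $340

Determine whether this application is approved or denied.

LTV = 58,000/105,000 = 55.2% ≤ 80%
Employment 25 ≥ 18 months
Credit score 682 ≥ 600 (meets)
Total monthly debts = (695 + 1,245 + 355 + 340) = 2,635. DTI: 2,635 ÷ 6,650 = 39.6%, within the 41% cap
All criteria satisfied.

Approved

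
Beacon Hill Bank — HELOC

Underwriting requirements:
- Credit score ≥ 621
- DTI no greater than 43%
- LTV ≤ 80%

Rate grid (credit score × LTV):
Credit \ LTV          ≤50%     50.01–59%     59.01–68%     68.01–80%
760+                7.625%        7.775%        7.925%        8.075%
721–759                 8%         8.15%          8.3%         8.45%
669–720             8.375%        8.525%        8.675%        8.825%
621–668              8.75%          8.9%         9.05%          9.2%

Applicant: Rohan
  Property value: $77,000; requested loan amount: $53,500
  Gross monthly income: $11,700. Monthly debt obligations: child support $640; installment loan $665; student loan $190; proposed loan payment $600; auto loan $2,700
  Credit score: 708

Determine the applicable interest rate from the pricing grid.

8.825%

Credit score 708 ≥ 621; Total monthly debts = (640 + 665 + 190 + 600 + 2,700) = 4,795. Debt-to-income = 4,795/11,700 = 41% — meets 43% limit
Loan-to-value = 53,500/77,000 = 69.5% — pass (80% max)
Row: 708 falls in 669–720. Column: 69.5% falls in 68.01–80%. Rate = 8.825%.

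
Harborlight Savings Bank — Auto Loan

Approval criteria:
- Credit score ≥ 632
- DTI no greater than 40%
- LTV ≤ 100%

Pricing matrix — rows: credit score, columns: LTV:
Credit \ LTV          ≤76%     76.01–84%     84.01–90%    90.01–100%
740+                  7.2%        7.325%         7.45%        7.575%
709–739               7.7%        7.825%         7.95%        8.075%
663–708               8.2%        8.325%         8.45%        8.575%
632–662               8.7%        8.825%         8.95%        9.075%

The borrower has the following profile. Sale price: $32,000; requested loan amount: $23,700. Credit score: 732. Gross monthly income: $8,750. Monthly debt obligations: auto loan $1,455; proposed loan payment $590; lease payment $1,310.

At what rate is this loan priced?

7.7%

Credit score 732 ≥ 632; Total monthly debts = (1,455 + 590 + 1,310) = 3,355. DTI = 3,355/8,750 = 38.3% ≤ 40%
LTV = 23,700/32,000 = 74.1% ≤ 100%
Row: 732 falls in 709–739. Column: 74.1% falls in ≤76%. Rate = 7.7%.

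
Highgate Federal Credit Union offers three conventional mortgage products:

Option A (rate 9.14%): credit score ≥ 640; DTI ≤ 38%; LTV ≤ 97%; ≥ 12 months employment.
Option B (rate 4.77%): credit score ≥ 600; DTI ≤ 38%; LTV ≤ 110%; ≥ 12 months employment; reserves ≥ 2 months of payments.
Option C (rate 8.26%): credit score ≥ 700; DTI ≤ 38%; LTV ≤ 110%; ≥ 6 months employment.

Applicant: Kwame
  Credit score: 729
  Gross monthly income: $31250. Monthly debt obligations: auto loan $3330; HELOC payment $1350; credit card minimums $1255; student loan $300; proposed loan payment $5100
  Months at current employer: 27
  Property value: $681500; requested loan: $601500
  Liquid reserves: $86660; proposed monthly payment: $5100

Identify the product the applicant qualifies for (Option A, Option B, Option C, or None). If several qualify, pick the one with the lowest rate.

Total debts = (3,330 + 1,350 + 1,255 + 300 + 5,100) = 11,335; DTI = 11,335/31,250 = 36.3%.
LTV = 601,500/681,500 = 88.3%.
Reserves = 86,660/5,100 = 17.0 months.
Option A: score 729 ≥ 640; DTI 36.3% ≤ 38%; LTV 88.3% ≤ 97%; employment 27 ≥ 12 mo → qualifies.
Option B: score 729 ≥ 600; DTI 36.3% ≤ 38%; LTV 88.3% ≤ 110%; employment 27 ≥ 12 mo; reserves 17.0 ≥ 2 mo → qualifies.
Option C: score 729 ≥ 700; DTI 36.3% ≤ 38%; LTV 88.3% ≤ 110%; employment 27 ≥ 6 mo → qualifies.
Qualifying: Option A, Option B, Option C. Lowest rate is 4.77% → Option B.

Option B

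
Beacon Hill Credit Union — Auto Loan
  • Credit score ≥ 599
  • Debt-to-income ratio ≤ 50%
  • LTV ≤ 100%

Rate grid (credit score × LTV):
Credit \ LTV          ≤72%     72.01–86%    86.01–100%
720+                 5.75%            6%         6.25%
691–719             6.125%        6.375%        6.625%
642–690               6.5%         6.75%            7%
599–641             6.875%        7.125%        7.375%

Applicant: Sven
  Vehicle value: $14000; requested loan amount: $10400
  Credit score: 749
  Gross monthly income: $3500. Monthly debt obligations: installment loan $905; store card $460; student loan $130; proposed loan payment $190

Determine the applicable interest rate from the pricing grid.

Credit score 749 ≥ 599; Total monthly debts = (905 + 460 + 130 + 190) = 1,685. Debt-to-income = 1,685/3,500 = 48.1% — meets 50% limit
LTV = 10,400/14,000 = 74.3% ≤ 100%
Score 749 is in the 720+ band; LTV 74.3% is in the 72.01–86% band → 6%.

6%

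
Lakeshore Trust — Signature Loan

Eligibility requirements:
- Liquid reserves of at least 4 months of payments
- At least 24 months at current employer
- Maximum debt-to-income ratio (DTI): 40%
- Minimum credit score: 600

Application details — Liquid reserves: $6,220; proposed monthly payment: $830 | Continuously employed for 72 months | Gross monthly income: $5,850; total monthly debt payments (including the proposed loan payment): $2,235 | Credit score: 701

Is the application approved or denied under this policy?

Approved

Liquid reserves cover 6,220/830 = 7.5 months — ≥ 4 required
Employment 72 ≥ 24 months
Debt-to-income = 2,235/5,850 = 38.2% — meets 40% limit
Credit score 701 ≥ 600 (meets)
All criteria satisfied.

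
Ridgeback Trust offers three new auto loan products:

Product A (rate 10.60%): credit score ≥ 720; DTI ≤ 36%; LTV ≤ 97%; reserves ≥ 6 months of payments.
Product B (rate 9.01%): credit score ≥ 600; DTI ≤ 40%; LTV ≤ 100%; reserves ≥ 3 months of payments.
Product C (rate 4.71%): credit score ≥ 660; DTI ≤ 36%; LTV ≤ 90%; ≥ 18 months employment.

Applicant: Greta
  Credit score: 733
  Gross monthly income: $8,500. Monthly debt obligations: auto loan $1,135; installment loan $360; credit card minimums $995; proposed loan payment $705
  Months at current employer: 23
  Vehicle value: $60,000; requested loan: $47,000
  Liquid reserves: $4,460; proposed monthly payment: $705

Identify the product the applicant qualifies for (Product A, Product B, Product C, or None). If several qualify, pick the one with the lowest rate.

Product B

Total debts = (1,135 + 360 + 995 + 705) = 3,195; DTI = 3,195/8,500 = 37.6%.
LTV = 47,000/60,000 = 78.3%.
Reserves = 4,460/705 = 6.3 months.
Product A: score 733 ≥ 720; DTI 37.6% > 36%; LTV 78.3% ≤ 97%; reserves 6.3 ≥ 6 mo → does not qualify.
Product B: score 733 ≥ 600; DTI 37.6% ≤ 40%; LTV 78.3% ≤ 100%; reserves 6.3 ≥ 3 mo → qualifies.
Product C: score 733 ≥ 660; DTI 37.6% > 36%; LTV 78.3% ≤ 90%; employment 23 ≥ 18 mo → does not qualify.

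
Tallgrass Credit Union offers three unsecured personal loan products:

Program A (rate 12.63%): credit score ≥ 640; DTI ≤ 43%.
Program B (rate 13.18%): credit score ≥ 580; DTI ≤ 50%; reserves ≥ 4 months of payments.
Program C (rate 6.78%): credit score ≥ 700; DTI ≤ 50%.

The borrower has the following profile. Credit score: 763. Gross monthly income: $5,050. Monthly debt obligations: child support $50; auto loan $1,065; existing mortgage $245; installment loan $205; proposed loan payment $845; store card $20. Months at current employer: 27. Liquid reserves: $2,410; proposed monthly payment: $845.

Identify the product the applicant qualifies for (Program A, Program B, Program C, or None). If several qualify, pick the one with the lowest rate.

Program C

Total debts = (50 + 1,065 + 245 + 205 + 845 + 20) = 2,430; DTI = 2,430/5,050 = 48.1%.
Reserves = 2,410/845 = 2.9 months.
Program A: score 763 ≥ 640; DTI 48.1% > 43% → does not qualify.
Program B: score 763 ≥ 580; DTI 48.1% ≤ 50%; reserves 2.9 < 4 mo → does not qualify.
Program C: score 763 ≥ 700; DTI 48.1% ≤ 50% → qualifies.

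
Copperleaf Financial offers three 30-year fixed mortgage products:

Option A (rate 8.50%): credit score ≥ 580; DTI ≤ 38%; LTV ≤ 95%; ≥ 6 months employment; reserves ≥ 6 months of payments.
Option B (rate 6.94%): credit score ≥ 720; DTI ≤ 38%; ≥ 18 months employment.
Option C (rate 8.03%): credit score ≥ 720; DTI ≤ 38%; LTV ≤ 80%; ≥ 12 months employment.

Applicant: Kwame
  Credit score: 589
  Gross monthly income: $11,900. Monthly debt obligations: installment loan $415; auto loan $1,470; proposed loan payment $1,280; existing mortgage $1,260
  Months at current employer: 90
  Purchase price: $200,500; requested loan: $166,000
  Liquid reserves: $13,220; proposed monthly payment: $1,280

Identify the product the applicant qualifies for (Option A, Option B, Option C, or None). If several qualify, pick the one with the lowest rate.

Option A

Total debts = (415 + 1,470 + 1,280 + 1,260) = 4,425; DTI = 4,425/11,900 = 37.2%.
LTV = 166,000/200,500 = 82.8%.
Reserves = 13,220/1,280 = 10.3 months.
Option A: score 589 ≥ 580; DTI 37.2% ≤ 38%; LTV 82.8% ≤ 95%; employment 90 ≥ 6 mo; reserves 10.3 ≥ 6 mo → qualifies.
Option B: score 589 < 720; DTI 37.2% ≤ 38%; employment 90 ≥ 18 mo → does not qualify.
Option C: score 589 < 720; DTI 37.2% ≤ 38%; LTV 82.8% > 80%; employment 90 ≥ 12 mo → does not qualify.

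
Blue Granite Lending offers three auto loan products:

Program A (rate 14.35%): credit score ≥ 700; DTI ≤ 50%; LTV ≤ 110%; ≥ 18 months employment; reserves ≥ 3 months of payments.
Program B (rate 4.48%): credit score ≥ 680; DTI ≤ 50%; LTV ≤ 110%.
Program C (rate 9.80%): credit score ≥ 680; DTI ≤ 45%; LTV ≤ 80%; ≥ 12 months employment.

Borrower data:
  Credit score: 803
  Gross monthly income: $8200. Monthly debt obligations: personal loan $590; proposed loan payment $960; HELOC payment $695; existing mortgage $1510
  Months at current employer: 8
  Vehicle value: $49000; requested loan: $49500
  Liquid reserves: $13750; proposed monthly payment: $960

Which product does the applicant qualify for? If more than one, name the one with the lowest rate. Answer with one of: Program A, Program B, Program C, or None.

Total debts = (590 + 960 + 695 + 1,510) = 3,755; DTI = 3,755/8,200 = 45.8%.
LTV = 49,500/49,000 = 101%.
Reserves = 13,750/960 = 14.3 months.
Program A: score 803 ≥ 700; DTI 45.8% ≤ 50%; LTV 101% ≤ 110%; employment 8 < 18 mo; reserves 14.3 ≥ 3 mo → does not qualify.
Program B: score 803 ≥ 680; DTI 45.8% ≤ 50%; LTV 101% ≤ 110% → qualifies.
Program C: score 803 ≥ 680; DTI 45.8% > 45%; LTV 101% > 80%; employment 8 < 12 mo → does not qualify.

Program B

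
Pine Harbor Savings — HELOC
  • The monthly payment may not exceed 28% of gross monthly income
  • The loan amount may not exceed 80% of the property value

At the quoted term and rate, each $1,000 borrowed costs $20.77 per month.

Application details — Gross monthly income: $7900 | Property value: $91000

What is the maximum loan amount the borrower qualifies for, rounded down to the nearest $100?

$72,800

Payment cap: 28% × $7,900 = $2,212/month.
At $20.77 per $1,000, that supports 2,212/20.77 × 1,000 ≈ $106,499 → $106,400.
LTV cap: 80% × $91,000 = $72,800 → $72,800.
Binding constraint: loan-to-value.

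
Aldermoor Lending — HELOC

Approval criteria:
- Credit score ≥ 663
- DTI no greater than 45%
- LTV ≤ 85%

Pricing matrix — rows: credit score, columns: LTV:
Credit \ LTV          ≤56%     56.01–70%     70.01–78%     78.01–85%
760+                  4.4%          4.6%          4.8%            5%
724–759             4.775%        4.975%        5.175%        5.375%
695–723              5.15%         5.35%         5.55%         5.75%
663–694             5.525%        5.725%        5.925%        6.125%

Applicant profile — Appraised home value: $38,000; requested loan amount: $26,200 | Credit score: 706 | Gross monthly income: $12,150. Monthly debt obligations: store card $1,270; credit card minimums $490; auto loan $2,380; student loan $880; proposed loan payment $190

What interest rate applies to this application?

5.35%

Credit score 706 ≥ 663; Total monthly debts = (1,270 + 490 + 2,380 + 880 + 190) = 5,210. DTI = 5,210/12,150 = 42.9% ≤ 45%
LTV = 26,200/38,000 = 68.9% ≤ 85%
Row: 706 falls in 695–723. Column: 68.9% falls in 56.01–70%. Rate = 5.35%.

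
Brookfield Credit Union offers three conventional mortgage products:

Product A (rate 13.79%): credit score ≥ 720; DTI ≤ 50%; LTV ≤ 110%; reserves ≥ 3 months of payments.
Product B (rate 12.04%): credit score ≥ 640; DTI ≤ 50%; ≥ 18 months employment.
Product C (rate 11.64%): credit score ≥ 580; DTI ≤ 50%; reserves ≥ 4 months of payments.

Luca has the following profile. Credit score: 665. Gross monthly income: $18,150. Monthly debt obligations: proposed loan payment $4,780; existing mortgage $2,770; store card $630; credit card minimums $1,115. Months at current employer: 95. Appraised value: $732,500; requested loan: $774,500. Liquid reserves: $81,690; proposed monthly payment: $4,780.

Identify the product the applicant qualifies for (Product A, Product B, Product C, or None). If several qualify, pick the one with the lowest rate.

None

Total debts = (4,780 + 2,770 + 630 + 1,115) = 9,295; DTI = 9,295/18,150 = 51.2%.
LTV = 774,500/732,500 = 105.7%.
Reserves = 81,690/4,780 = 17.1 months.
Product A: score 665 < 720; DTI 51.2% > 50%; LTV 105.7% ≤ 110%; reserves 17.1 ≥ 3 mo → does not qualify.
Product B: score 665 ≥ 640; DTI 51.2% > 50%; employment 95 ≥ 18 mo → does not qualify.
Product C: score 665 ≥ 580; DTI 51.2% > 50%; reserves 17.1 ≥ 4 mo → does not qualify.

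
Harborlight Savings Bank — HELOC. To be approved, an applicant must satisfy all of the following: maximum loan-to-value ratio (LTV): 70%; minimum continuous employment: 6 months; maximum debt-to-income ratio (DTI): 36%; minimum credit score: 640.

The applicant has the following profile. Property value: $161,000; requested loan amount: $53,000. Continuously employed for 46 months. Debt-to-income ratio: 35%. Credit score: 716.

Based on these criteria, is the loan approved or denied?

Approved

LTV = 53,000/161,000 = 32.9% ≤ 70%
Employment 46 ≥ 6 months
DTI 35% ≤ 36%
Credit score 716 ≥ 640 (meets)
All criteria satisfied.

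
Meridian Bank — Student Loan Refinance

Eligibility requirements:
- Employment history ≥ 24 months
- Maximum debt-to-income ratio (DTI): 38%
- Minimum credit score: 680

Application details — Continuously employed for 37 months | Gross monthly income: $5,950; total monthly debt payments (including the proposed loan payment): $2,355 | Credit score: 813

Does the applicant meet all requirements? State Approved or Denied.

Denied

Employment 37 ≥ 24 months
DTI = 2,355/5,950 = 39.6% > 38%
Credit score 813 ≥ 680 (meets)
Fails on DTI.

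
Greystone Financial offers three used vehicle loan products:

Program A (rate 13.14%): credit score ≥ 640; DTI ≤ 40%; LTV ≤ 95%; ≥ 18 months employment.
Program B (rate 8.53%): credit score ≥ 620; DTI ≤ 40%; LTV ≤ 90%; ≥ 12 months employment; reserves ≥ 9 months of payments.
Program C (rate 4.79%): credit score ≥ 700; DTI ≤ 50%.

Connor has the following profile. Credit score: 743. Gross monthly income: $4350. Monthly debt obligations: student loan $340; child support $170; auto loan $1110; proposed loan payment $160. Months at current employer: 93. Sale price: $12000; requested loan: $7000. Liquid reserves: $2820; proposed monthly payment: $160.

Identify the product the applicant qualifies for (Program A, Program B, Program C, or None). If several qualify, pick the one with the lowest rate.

Total debts = (340 + 170 + 1,110 + 160) = 1,780; DTI = 1,780/4,350 = 40.9%.
LTV = 7,000/12,000 = 58.3%.
Reserves = 2,820/160 = 17.6 months.
Program A: score 743 ≥ 640; DTI 40.9% > 40%; LTV 58.3% ≤ 95%; employment 93 ≥ 18 mo → does not qualify.
Program B: score 743 ≥ 620; DTI 40.9% > 40%; LTV 58.3% ≤ 90%; employment 93 ≥ 12 mo; reserves 17.6 ≥ 9 mo → does not qualify.
Program C: score 743 ≥ 700; DTI 40.9% ≤ 50% → qualifies.

Program C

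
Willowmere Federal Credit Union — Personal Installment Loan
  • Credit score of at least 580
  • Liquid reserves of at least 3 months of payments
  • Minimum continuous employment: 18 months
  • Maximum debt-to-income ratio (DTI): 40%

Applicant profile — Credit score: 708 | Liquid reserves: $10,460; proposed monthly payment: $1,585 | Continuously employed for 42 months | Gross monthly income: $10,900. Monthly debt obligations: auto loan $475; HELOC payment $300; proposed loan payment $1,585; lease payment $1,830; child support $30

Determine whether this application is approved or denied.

Credit score 708 ≥ 580 (meets)
Reserves: 10,460 ÷ 1,585 = 6.6 months (meets 3-month minimum)
Employment 42 ≥ 18 months
Total monthly debts = (475 + 300 + 1,585 + 1,830 + 30) = 4,220. Debt-to-income = 4,220/10,900 = 38.7% — meets 40% limit
All criteria satisfied.

Approved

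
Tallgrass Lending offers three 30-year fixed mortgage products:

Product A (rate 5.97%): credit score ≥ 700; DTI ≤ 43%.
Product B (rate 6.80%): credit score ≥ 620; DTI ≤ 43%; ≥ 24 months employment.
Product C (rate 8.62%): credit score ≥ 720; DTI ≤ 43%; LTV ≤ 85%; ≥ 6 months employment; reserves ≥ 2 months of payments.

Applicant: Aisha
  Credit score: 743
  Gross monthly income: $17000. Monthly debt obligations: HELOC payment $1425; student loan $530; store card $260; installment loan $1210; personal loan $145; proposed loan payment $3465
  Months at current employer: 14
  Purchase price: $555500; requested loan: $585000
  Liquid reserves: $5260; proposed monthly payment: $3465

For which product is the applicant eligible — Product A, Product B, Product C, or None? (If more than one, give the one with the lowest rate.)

Total debts = (1,425 + 530 + 260 + 1,210 + 145 + 3,465) = 7,035; DTI = 7,035/17,000 = 41.4%.
LTV = 585,000/555,500 = 105.3%.
Reserves = 5,260/3,465 = 1.5 months.
Product A: score 743 ≥ 700; DTI 41.4% ≤ 43% → qualifies.
Product B: score 743 ≥ 620; DTI 41.4% ≤ 43%; employment 14 < 24 mo → does not qualify.
Product C: score 743 ≥ 720; DTI 41.4% ≤ 43%; LTV 105.3% > 85%; employment 14 ≥ 6 mo; reserves 1.5 < 2 mo → does not qualify.

Product A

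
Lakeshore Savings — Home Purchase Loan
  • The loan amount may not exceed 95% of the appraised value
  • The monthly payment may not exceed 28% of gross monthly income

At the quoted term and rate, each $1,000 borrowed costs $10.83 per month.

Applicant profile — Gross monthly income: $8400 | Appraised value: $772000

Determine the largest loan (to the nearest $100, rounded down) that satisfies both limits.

$217,100

Payment cap: 28% × $8,400 = $2,352/month.
At $10.83 per $1,000, that supports 2,352/10.83 × 1,000 ≈ $217,174 → $217,100.
LTV cap: 95% × $772,000 = $733,400 → $733,400.
Binding constraint: payment-to-income.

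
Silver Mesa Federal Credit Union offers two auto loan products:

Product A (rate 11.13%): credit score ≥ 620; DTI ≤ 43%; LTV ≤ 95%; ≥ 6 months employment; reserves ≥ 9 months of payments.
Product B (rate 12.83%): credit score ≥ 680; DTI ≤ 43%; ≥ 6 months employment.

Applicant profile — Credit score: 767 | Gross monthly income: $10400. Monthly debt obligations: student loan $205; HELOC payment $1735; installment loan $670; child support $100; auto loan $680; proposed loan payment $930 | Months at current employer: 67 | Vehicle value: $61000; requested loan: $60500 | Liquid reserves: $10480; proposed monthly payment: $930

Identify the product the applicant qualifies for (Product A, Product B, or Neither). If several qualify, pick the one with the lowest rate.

Total debts = (205 + 1,735 + 670 + 100 + 680 + 930) = 4,320; DTI = 4,320/10,400 = 41.5%.
LTV = 60,500/61,000 = 99.2%.
Reserves = 10,480/930 = 11.3 months.
Product A: score 767 ≥ 620; DTI 41.5% ≤ 43%; LTV 99.2% > 95%; employment 67 ≥ 6 mo; reserves 11.3 ≥ 9 mo → does not qualify.
Product B: score 767 ≥ 680; DTI 41.5% ≤ 43%; employment 67 ≥ 6 mo → qualifies.

Product B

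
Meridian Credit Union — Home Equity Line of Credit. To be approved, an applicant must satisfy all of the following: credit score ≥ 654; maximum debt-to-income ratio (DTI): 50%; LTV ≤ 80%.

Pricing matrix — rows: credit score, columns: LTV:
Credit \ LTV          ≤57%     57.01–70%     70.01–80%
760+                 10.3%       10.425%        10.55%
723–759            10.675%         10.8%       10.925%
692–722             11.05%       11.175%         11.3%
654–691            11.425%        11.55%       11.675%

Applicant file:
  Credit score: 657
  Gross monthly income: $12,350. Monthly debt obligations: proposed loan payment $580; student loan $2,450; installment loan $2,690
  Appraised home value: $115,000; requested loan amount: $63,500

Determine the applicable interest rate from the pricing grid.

11.425%

Credit score 657 ≥ 654; Total monthly debts = (580 + 2,450 + 2,690) = 5,720. DTI: 5,720 ÷ 12,350 = 46.3%, within the 50% cap
Loan-to-value = 63,500/115,000 = 55.2% — pass (80% max)
Row: 657 falls in 654–691. Column: 55.2% falls in ≤57%. Rate = 11.425%.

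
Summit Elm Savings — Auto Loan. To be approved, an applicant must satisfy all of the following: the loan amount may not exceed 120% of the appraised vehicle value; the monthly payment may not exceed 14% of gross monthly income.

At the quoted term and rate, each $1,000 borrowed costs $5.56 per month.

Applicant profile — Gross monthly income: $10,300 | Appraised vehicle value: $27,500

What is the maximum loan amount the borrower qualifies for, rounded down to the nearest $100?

$33,000

Payment cap: 14% × $10,300 = $1,442/month.
At $5.56 per $1,000, that supports 1,442/5.56 × 1,000 ≈ $259,352 → $259,300.
LTV cap: 120% × $27,500 = $33,000 → $33,000.
Binding constraint: loan-to-value.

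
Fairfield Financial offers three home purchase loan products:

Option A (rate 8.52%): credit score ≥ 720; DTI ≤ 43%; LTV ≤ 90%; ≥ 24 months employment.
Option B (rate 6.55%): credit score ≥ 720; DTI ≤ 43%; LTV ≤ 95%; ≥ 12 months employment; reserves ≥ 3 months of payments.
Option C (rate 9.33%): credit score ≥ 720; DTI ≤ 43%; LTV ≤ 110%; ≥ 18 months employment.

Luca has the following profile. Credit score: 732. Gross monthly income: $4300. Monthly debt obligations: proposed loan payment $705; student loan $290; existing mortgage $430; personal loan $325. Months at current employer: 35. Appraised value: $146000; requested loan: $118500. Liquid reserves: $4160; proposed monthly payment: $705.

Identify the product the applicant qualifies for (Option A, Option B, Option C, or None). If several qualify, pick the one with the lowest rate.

Total debts = (705 + 290 + 430 + 325) = 1,750; DTI = 1,750/4,300 = 40.7%.
LTV = 118,500/146,000 = 81.2%.
Reserves = 4,160/705 = 5.9 months.
Option A: score 732 ≥ 720; DTI 40.7% ≤ 43%; LTV 81.2% ≤ 90%; employment 35 ≥ 24 mo → qualifies.
Option B: score 732 ≥ 720; DTI 40.7% ≤ 43%; LTV 81.2% ≤ 95%; employment 35 ≥ 12 mo; reserves 5.9 ≥ 3 mo → qualifies.
Option C: score 732 ≥ 720; DTI 40.7% ≤ 43%; LTV 81.2% ≤ 110%; employment 35 ≥ 18 mo → qualifies.
Qualifying: Option A, Option B, Option C. Lowest rate is 6.55% → Option B.

Option B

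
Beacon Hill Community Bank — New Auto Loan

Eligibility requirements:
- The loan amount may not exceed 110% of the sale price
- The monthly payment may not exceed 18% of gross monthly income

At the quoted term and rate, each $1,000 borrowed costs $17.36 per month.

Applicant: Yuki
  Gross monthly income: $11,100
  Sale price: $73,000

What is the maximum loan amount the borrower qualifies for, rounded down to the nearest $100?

$80,300

Payment cap: 18% × $11,100 = $1,998/month.
At $17.36 per $1,000, that supports 1,998/17.36 × 1,000 ≈ $115,092 → $115,000.
LTV cap: 110% × $73,000 = $80,300 → $80,300.
Binding constraint: loan-to-value.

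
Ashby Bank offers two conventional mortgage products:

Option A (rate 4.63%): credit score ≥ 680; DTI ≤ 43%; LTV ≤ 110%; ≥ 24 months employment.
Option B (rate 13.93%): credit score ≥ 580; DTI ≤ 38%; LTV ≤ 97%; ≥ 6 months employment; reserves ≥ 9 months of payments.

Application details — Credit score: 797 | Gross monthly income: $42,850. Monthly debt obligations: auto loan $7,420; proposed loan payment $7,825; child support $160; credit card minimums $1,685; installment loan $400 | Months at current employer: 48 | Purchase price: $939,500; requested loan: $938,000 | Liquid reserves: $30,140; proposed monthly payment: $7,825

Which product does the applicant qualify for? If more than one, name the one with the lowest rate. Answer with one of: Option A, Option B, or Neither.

Option A

Total debts = (7,420 + 7,825 + 160 + 1,685 + 400) = 17,490; DTI = 17,490/42,850 = 40.8%.
LTV = 938,000/939,500 = 99.8%.
Reserves = 30,140/7,825 = 3.9 months.
Option A: score 797 ≥ 680; DTI 40.8% ≤ 43%; LTV 99.8% ≤ 110%; employment 48 ≥ 24 mo → qualifies.
Option B: score 797 ≥ 580; DTI 40.8% > 38%; LTV 99.8% > 97%; employment 48 ≥ 6 mo; reserves 3.9 < 9 mo → does not qualify.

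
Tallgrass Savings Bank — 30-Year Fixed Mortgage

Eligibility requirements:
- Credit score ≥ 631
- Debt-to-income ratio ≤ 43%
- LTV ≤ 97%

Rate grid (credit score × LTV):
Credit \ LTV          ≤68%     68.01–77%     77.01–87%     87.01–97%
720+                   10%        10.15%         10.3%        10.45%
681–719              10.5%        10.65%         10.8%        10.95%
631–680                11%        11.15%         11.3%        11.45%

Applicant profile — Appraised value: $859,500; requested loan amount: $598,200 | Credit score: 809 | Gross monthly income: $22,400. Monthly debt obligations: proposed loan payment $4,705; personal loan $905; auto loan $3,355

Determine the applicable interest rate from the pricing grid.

Credit score 809 ≥ 631; Total monthly debts = (4,705 + 905 + 3,355) = 8,965. Debt-to-income = 8,965/22,400 = 40% — meets 43% limit
LTV: 598,200 ÷ 859,500 = 69.6%, within 97% cap
Row: 809 falls in 720+. Column: 69.6% falls in 68.01–77%. Rate = 10.15%.

10.15%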